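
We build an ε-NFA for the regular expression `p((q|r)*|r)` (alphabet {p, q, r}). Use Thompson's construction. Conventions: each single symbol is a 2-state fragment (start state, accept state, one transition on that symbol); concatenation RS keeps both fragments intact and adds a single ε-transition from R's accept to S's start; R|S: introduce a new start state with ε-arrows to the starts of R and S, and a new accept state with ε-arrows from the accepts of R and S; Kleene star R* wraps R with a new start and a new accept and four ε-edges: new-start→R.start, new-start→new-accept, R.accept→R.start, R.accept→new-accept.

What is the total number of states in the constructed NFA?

By structural recursion:
Each of the 4 symbol leaves contributes a 2-state fragment.
  q|r : 6 states
  (q|r)* : 8 states
  (q|r)*|r : 12 states
  p((q|r)*|r) : 14 states

14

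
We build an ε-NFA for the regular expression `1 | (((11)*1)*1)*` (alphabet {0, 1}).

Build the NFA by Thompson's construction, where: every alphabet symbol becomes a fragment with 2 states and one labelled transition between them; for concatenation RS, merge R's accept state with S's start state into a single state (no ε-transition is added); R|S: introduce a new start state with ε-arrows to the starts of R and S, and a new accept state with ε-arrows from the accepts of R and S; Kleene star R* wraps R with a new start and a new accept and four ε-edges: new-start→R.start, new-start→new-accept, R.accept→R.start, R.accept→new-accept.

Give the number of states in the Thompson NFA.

15

By structural recursion:
Each of the 5 symbol leaves contributes a 2-state fragment.
  11 = 3 states
  (11)* = 5 states
  (11)*1 = 6 states
  ((11)*1)* = 8 states
  ((11)*1)*1 = 9 states
  (((11)*1)*1)* = 11 states
  1 | (((11)*1)*1)* = 15 states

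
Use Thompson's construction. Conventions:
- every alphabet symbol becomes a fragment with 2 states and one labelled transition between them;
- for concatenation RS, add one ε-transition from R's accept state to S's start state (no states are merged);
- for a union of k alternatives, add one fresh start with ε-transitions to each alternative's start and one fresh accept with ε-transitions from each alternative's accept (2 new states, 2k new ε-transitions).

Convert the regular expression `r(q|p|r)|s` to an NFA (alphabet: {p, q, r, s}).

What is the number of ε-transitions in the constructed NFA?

Per subexpression:
Each of the 5 symbol leaves contributes 0 ε-transitions.
  q|p|r → 6 ε-transitions
  r(q|p|r) → 7 ε-transitions
  r(q|p|r)|s → 11 ε-transitions

11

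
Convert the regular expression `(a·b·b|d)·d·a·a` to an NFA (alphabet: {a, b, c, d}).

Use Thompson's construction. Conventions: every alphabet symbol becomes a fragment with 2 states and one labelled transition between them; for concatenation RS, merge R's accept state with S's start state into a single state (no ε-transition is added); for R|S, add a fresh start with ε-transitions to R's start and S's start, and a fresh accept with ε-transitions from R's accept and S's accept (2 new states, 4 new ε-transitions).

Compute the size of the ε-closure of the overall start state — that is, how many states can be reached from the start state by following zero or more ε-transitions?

Work bottom-up. For each fragment F, track |ε-closure(F.start)| and whether F's accept lies in that closure (i.e. whether F accepts ε). A single-symbol fragment has closure size 1 and does not accept ε.
  a·b·b → same as the first factor's closure: |ε-closure| = 1
  a·b·b|d → |ε-closure| = 1 + 1 + 1 = 3 (the new accept is not ε-reachable since no branch accepts ε)
  (a·b·b|d)·d·a·a → |ε-closure| equals the left operand's closure size = 3 (its accept is not ε-reachable, so the closure stops there)

3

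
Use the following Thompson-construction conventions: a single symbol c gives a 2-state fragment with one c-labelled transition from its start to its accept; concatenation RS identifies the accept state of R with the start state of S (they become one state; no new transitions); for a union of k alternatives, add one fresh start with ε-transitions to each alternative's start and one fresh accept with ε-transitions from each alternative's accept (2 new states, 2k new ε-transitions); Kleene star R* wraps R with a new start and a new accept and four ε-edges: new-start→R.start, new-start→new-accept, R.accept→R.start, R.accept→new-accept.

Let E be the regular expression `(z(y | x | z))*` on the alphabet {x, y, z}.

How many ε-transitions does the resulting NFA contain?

10

Per subexpression:
Each of the 4 symbol leaves contributes 0 ε-transitions.
  y | x | z — 6 ε-transitions
  z(y | x | z) — 6 ε-transitions
  (z(y | x | z))* — 10 ε-transitions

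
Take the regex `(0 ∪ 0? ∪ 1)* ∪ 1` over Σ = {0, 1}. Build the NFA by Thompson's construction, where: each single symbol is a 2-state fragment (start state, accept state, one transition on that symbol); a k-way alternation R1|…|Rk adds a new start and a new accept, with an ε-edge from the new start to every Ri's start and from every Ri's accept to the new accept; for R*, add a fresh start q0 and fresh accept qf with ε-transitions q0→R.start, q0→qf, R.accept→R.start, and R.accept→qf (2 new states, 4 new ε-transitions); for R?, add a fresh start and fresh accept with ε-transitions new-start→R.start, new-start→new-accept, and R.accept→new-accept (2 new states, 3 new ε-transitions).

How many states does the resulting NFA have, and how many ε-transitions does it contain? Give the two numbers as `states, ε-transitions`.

Building bottom-up:
Each of the 4 symbol leaves contributes 2 states and 0 ε-transitions.
  0? : 4 states, 3 ε-transitions
  0 ∪ 0? ∪ 1 : 10 states, 9 ε-transitions
  (0 ∪ 0? ∪ 1)* : 12 states, 13 ε-transitions
  (0 ∪ 0? ∪ 1)* ∪ 1 : 16 states, 17 ε-transitions

16, 17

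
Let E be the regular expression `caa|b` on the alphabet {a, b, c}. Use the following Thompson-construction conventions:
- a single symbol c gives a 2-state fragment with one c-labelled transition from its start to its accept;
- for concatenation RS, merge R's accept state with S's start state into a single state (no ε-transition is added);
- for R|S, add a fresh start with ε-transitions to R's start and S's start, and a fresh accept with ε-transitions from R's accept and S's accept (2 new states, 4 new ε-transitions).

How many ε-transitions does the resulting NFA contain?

Recursing over subexpressions:
Each of the 4 symbol leaves contributes 0 ε-transitions.
  caa — 0 ε-transitions
  caa|b — 4 ε-transitions

4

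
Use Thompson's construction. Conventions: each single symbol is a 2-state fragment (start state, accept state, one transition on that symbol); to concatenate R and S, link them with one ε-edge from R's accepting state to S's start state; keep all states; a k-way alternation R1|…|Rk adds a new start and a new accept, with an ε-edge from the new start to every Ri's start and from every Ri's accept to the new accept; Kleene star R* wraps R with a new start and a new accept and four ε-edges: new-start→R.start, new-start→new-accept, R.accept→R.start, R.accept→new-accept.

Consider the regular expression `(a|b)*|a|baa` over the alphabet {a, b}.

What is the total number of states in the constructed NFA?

By structural recursion:
Each of the 6 symbol leaves contributes a 2-state fragment.
  a|b → 6 states
  (a|b)* → 8 states
  baa → 6 states
  (a|b)*|a|baa → 18 states

18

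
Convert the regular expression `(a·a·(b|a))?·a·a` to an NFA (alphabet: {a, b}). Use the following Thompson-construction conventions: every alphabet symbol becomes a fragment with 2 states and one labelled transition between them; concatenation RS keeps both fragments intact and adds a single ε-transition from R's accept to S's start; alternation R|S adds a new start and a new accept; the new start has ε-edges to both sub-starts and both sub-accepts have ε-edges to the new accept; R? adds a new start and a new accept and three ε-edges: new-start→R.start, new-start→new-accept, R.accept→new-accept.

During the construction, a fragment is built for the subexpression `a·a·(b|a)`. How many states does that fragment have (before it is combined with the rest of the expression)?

10

Fragment for `a·a·(b|a)`:
Each of the 4 symbol leaves contributes a 2-state fragment.
  b|a → 6 states
  a·a·(b|a) → 10 states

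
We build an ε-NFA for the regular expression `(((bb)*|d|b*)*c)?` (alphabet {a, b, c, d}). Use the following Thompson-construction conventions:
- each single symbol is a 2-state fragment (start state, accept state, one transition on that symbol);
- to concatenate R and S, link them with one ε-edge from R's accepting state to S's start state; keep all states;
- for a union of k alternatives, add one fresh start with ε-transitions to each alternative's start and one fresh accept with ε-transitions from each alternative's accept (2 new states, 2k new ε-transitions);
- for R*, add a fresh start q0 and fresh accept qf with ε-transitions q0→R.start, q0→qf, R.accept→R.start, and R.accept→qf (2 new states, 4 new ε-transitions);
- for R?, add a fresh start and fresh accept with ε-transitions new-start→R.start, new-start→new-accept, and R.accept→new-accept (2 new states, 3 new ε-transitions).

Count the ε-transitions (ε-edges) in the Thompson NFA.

23

By structural recursion:
Each of the 5 symbol leaves contributes 0 ε-transitions.
  bb → 1 ε-transition
  (bb)* → 5 ε-transitions
  b* → 4 ε-transitions
  (bb)*|d|b* → 15 ε-transitions
  ((bb)*|d|b*)* → 19 ε-transitions
  ((bb)*|d|b*)*c → 20 ε-transitions
  (((bb)*|d|b*)*c)? → 23 ε-transitions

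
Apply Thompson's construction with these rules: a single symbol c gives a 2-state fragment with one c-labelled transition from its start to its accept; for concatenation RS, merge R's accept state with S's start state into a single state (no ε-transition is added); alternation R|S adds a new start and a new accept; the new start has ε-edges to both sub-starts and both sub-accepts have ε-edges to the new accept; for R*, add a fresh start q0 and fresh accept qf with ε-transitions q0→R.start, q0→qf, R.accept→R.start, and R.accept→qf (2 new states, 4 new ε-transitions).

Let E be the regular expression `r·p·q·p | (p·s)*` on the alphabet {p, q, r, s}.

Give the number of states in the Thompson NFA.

Building bottom-up:
Each of the 6 symbol leaves contributes a 2-state fragment.
  r·p·q·p = 5 states
  p·s = 3 states
  (p·s)* = 5 states
  r·p·q·p | (p·s)* = 12 states

12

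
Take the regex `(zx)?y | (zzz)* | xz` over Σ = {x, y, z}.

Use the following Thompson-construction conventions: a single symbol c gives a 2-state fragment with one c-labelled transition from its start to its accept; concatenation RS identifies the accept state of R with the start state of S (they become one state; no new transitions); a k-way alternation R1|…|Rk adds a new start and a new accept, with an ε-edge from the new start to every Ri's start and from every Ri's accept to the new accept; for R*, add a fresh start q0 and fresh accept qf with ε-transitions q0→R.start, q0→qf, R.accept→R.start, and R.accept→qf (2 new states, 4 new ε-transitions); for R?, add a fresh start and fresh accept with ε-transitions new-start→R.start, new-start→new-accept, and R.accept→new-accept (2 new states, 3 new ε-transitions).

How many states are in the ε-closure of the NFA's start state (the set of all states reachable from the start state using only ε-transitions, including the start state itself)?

Let C(F) = |ε-closure(F.start)| within fragment F, and note whether F accepts ε. Symbol fragments have C = 1 and do not accept ε. Then:
  zx — same as the first factor's closure: |ε-closure| = 1
  (zx)? — new start has ε-edges to the inner start and to the new accept, so |ε-closure| = 2 + 1 = 3
  (zx)?y — |ε-closure| = 3 + (1−1) = 3 (closure spills across the concat boundary because the left factor accepts ε)
  zzz — same as the first factor's closure: |ε-closure| = 1
  (zzz)* — new start has ε-edges to the inner start and to the new accept, so |ε-closure| = 2 + 1 = 3
  xz — same as the first factor's closure: |ε-closure| = 1
  (zx)?y | (zzz)* | xz — new start ε-reaches every alternative's start; at least one alternative accepts ε, so the union's new accept is reached too: |ε-closure| = 1 + 3 + 3 + 1 + 1 = 9

9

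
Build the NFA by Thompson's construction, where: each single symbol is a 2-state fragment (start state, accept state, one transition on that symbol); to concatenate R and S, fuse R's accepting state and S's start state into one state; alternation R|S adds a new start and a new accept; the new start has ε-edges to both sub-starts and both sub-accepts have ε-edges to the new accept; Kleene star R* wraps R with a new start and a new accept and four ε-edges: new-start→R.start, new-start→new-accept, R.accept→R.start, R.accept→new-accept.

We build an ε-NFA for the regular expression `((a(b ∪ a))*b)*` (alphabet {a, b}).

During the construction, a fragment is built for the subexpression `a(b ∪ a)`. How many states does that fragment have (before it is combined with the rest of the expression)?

7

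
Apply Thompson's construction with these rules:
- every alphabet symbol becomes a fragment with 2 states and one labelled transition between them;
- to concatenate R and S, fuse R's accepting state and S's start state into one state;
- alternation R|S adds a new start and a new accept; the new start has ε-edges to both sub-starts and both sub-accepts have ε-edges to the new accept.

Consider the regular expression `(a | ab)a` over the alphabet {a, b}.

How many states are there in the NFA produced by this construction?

8

Per subexpression:
Each of the 4 symbol leaves contributes a 2-state fragment.
  ab → 3 states
  a | ab → 7 states
  (a | ab)a → 8 states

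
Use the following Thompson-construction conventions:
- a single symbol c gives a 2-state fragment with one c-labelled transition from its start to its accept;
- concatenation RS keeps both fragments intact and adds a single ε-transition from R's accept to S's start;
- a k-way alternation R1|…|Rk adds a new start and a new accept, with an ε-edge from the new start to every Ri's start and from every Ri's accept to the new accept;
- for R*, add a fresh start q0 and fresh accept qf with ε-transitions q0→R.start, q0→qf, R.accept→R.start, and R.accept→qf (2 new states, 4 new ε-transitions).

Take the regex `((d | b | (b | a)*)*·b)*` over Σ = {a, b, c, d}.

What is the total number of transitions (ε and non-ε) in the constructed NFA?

Recursing over subexpressions:
Each of the 5 symbol leaves contributes 1 transition (1 symbol, 0 ε).
  b | a — 6 transitions (2 symbol, 4 ε)
  (b | a)* — 10 transitions (2 symbol, 8 ε)
  d | b | (b | a)* — 18 transitions (4 symbol, 14 ε)
  (d | b | (b | a)*)* — 22 transitions (4 symbol, 18 ε)
  (d | b | (b | a)*)*·b — 24 transitions (5 symbol, 19 ε)
  ((d | b | (b | a)*)*·b)* — 28 transitions (5 symbol, 23 ε)

28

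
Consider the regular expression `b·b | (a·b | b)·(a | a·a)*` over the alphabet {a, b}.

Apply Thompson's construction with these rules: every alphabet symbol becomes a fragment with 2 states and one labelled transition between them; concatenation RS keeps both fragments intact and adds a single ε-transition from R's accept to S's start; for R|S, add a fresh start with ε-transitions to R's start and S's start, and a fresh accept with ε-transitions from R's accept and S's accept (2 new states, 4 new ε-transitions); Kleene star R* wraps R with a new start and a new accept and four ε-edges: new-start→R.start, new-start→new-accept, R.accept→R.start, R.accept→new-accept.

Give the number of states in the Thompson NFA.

By structural recursion:
Each of the 8 symbol leaves contributes a 2-state fragment.
  b·b = 4 states
  a·b = 4 states
  a·b | b = 8 states
  a·a = 4 states
  a | a·a = 8 states
  (a | a·a)* = 10 states
  (a·b | b)·(a | a·a)* = 18 states
  b·b | (a·b | b)·(a | a·a)* = 24 states

24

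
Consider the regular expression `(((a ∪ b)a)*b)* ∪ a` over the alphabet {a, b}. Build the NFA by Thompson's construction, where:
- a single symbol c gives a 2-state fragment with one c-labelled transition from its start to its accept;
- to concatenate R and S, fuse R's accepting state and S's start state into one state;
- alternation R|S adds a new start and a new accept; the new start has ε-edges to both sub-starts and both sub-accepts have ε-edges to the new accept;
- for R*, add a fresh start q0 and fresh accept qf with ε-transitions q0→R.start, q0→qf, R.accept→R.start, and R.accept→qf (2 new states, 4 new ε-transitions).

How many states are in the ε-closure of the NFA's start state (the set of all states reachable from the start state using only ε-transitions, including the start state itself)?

Compute the ε-closure size of each fragment's start state recursively; a symbol fragment's start has no outgoing ε-edge, so its closure is just itself (size 1).
  a ∪ b : new start ε-reaches every alternative's start; none of them accept ε, so the new accept is not reached: C = 1 + 1 + 1 = 3
  (a ∪ b)a : same as the first factor's closure: C = 3
  ((a ∪ b)a)* : the star's fresh start ε-reaches both the body's start and the fresh accept: C = 2 + 3 = 5
  ((a ∪ b)a)*b : the left operand accepts ε, so the closure extends into the next operand (the shared merged state is already counted); C = 5 + (1−1) = 5
  (((a ∪ b)a)*b)* : the star's fresh start ε-reaches both the body's start and the fresh accept: C = 2 + 5 = 7
  (((a ∪ b)a)*b)* ∪ a : new start ε-reaches every alternative's start; at least one alternative accepts ε, so the union's new accept is reached too: C = 1 + 7 + 1 + 1 = 10

10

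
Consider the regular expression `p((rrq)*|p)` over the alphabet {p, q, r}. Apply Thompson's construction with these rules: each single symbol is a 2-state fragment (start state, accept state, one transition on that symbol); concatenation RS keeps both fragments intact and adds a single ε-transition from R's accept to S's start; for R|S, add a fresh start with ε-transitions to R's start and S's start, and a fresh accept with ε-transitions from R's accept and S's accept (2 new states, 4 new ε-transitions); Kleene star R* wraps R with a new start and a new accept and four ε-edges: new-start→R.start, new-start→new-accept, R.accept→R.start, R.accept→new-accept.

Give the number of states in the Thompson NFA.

By structural recursion:
Each of the 5 symbol leaves contributes a 2-state fragment.
  rrq — 6 states
  (rrq)* — 8 states
  (rrq)*|p — 12 states
  p((rrq)*|p) — 14 states

14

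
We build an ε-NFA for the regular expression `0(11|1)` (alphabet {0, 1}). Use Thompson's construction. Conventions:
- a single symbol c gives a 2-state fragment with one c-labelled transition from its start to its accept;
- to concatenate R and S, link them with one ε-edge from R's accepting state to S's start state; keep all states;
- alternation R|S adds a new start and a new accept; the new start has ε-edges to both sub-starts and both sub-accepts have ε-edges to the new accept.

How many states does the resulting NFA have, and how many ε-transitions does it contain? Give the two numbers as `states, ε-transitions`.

By structural recursion:
Each of the 4 symbol leaves contributes 2 states and 0 ε-transitions.
  11 — 4 states, 1 ε-transition
  11|1 — 8 states, 5 ε-transitions
  0(11|1) — 10 states, 6 ε-transitions

10, 6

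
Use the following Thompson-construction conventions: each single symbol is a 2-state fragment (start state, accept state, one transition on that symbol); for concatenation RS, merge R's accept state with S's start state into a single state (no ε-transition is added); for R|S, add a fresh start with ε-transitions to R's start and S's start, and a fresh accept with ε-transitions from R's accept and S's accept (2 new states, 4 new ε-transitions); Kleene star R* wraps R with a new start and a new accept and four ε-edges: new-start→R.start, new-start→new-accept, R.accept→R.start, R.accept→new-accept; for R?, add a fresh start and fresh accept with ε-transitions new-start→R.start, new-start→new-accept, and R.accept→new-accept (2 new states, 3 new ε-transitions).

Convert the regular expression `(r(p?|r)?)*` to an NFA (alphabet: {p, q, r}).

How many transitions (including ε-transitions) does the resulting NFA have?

Per subexpression:
Each of the 3 symbol leaves contributes 1 transition (1 symbol, 0 ε).
  p? → 4 transitions (1 symbol, 3 ε)
  p?|r → 9 transitions (2 symbol, 7 ε)
  (p?|r)? → 12 transitions (2 symbol, 10 ε)
  r(p?|r)? → 13 transitions (3 symbol, 10 ε)
  (r(p?|r)?)* → 17 transitions (3 symbol, 14 ε)

17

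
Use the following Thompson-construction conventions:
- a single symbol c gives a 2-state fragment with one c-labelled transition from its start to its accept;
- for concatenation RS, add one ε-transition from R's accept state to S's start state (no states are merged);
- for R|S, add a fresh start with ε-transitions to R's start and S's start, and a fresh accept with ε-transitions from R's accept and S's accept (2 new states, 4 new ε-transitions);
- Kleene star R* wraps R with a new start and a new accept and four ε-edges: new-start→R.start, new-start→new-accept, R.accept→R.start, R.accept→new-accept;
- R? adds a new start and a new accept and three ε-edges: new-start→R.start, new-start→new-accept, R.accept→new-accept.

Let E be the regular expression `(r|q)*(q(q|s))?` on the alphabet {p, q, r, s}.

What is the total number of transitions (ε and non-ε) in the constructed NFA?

By structural recursion:
Each of the 5 symbol leaves contributes 1 transition (1 symbol, 0 ε).
  r|q → 6 transitions (2 symbol, 4 ε)
  (r|q)* → 10 transitions (2 symbol, 8 ε)
  q|s → 6 transitions (2 symbol, 4 ε)
  q(q|s) → 8 transitions (3 symbol, 5 ε)
  (q(q|s))? → 11 transitions (3 symbol, 8 ε)
  (r|q)*(q(q|s))? → 22 transitions (5 symbol, 17 ε)

22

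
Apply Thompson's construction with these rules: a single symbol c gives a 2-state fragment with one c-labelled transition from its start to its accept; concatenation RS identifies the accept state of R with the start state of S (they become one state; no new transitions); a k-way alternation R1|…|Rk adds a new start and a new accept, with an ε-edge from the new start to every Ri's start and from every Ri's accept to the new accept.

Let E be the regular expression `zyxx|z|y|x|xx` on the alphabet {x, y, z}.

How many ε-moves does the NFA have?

Bottom-up over the parse tree:
Each of the 9 symbol leaves contributes 0 ε-transitions.
  zyxx = 0 ε-transitions
  xx = 0 ε-transitions
  zyxx|z|y|x|xx = 10 ε-transitions

10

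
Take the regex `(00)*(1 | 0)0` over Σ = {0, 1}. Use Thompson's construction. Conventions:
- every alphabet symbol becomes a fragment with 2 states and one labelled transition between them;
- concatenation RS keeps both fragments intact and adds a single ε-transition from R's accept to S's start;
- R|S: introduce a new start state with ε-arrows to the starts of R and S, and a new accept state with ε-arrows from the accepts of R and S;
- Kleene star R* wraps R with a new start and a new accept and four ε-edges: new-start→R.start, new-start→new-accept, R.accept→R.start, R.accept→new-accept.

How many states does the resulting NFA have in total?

Per subexpression:
Each of the 5 symbol leaves contributes a 2-state fragment.
  00 = 4 states
  (00)* = 6 states
  1 | 0 = 6 states
  (00)*(1 | 0)0 = 14 states

14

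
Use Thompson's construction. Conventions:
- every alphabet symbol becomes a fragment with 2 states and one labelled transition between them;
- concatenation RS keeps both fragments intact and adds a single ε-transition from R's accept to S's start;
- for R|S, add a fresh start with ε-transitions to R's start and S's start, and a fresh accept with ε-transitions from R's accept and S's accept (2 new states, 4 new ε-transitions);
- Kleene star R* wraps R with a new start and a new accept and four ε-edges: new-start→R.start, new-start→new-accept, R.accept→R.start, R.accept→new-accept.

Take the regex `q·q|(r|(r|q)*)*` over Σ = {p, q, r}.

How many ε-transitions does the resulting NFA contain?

Per subexpression:
Each of the 5 symbol leaves contributes 0 ε-transitions.
  q·q → 1 ε-transition
  r|q → 4 ε-transitions
  (r|q)* → 8 ε-transitions
  r|(r|q)* → 12 ε-transitions
  (r|(r|q)*)* → 16 ε-transitions
  q·q|(r|(r|q)*)* → 21 ε-transitions

21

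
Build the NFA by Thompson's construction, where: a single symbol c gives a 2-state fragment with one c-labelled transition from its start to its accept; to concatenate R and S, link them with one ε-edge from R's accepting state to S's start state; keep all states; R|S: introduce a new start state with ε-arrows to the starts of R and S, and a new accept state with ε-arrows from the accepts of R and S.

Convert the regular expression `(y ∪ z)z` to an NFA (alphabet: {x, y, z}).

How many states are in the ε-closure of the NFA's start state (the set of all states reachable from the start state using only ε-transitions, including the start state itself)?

Let C(F) = |ε-closure(F.start)| within fragment F, and note whether F accepts ε. Symbol fragments have C = 1 and do not accept ε. Then:
  y ∪ z — new start ε-reaches every alternative's start; none of them accept ε, so the new accept is not reached: |ε-closure| = 1 + 1 + 1 = 3
  (y ∪ z)z — |ε-closure| equals the left operand's closure size = 3 (its accept is not ε-reachable, so the closure stops there)

3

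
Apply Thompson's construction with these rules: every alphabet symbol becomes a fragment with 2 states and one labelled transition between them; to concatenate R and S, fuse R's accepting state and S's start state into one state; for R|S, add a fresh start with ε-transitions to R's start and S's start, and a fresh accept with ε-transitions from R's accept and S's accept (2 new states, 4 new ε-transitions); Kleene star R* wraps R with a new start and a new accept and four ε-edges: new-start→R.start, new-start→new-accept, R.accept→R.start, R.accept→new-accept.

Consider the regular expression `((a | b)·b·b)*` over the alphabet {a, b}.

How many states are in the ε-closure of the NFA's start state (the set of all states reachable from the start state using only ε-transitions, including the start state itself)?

5

Work bottom-up. For each fragment F, track |ε-closure(F.start)| and whether F's accept lies in that closure (i.e. whether F accepts ε). A single-symbol fragment has closure size 1 and does not accept ε.
  a | b : |closure| = 1 + 1 + 1 = 3 (the new accept is not ε-reachable since no branch accepts ε)
  (a | b)·b·b : same as the first factor's closure: |closure| = 3
  ((a | b)·b·b)* : the star's fresh start ε-reaches both the body's start and the fresh accept: |closure| = 2 + 3 = 5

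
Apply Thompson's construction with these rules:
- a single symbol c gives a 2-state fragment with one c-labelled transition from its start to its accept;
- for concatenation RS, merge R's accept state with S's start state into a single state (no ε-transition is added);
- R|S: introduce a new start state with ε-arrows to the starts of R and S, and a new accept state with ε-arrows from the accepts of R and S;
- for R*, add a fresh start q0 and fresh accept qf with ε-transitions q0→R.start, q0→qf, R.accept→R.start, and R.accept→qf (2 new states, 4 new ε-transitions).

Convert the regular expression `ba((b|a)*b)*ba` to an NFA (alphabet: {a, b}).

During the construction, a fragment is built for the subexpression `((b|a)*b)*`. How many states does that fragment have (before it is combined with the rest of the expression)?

11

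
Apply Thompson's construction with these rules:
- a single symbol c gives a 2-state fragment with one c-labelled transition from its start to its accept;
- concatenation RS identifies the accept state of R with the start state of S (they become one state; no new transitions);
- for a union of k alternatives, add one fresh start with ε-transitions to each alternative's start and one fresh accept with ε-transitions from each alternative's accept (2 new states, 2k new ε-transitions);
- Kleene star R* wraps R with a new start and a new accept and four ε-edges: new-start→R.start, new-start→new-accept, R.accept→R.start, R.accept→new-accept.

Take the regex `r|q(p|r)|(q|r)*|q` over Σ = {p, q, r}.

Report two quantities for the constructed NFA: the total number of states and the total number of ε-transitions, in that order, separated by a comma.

21, 20

Bottom-up over the parse tree:
Each of the 7 symbol leaves contributes 2 states and 0 ε-transitions.
  p|r : 6 states, 4 ε-transitions
  q(p|r) : 7 states, 4 ε-transitions
  q|r : 6 states, 4 ε-transitions
  (q|r)* : 8 states, 8 ε-transitions
  r|q(p|r)|(q|r)*|q : 21 states, 20 ε-transitions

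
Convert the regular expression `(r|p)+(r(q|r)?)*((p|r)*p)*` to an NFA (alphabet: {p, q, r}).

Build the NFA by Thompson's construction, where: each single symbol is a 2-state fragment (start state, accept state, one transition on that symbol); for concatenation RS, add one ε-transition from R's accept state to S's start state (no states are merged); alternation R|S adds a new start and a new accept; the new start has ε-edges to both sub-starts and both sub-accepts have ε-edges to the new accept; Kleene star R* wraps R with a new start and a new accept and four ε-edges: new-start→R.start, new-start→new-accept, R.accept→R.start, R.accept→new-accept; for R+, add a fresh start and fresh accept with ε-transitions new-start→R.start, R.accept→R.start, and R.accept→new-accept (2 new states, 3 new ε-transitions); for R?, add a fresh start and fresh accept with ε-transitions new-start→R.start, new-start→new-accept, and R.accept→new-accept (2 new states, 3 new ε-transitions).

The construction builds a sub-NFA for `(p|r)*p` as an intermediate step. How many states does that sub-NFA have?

10

Fragment for `(p|r)*p`:
Each of the 3 symbol leaves contributes a 2-state fragment.
  p|r → 6 states
  (p|r)* → 8 states
  (p|r)*p → 10 states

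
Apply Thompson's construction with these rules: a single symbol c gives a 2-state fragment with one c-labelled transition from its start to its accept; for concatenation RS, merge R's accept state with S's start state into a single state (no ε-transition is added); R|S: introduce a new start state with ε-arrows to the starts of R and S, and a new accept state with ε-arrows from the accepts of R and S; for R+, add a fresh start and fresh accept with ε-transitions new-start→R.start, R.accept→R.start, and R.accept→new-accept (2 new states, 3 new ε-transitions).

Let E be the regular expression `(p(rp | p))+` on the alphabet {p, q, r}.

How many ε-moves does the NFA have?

7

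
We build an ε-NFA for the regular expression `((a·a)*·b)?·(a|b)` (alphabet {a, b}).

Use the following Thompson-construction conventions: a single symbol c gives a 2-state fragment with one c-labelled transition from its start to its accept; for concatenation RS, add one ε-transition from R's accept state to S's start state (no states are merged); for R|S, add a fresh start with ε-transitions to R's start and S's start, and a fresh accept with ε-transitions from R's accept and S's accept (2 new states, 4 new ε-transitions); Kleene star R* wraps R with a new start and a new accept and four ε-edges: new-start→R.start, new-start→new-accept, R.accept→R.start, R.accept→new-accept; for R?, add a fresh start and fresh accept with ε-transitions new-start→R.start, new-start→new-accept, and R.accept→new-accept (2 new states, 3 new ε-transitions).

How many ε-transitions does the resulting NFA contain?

14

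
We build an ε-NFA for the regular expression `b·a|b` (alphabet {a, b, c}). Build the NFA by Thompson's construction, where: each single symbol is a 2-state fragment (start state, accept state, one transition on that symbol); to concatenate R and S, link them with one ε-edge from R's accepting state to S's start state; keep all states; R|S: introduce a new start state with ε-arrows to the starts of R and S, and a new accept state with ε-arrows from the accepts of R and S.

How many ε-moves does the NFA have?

5

Per subexpression:
Each of the 3 symbol leaves contributes 0 ε-transitions.
  b·a : 1 ε-transition
  b·a|b : 5 ε-transitions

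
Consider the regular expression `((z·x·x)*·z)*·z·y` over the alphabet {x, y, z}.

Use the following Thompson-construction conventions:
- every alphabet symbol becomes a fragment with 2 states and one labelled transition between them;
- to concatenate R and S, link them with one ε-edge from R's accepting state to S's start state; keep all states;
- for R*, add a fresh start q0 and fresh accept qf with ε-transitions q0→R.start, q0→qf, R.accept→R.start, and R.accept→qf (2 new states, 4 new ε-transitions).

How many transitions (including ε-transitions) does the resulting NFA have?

Building bottom-up:
Each of the 6 symbol leaves contributes 1 transition (1 symbol, 0 ε).
  z·x·x — 5 transitions (3 symbol, 2 ε)
  (z·x·x)* — 9 transitions (3 symbol, 6 ε)
  (z·x·x)*·z — 11 transitions (4 symbol, 7 ε)
  ((z·x·x)*·z)* — 15 transitions (4 symbol, 11 ε)
  ((z·x·x)*·z)*·z·y — 19 transitions (6 symbol, 13 ε)

19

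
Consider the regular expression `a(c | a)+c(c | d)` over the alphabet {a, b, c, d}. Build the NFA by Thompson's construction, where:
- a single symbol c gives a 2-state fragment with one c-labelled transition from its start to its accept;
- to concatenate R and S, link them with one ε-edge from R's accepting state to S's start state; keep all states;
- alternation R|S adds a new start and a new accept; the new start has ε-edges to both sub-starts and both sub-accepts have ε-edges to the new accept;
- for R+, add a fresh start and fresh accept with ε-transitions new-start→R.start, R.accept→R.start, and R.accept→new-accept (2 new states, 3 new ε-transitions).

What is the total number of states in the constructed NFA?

Building bottom-up:
Each of the 6 symbol leaves contributes a 2-state fragment.
  c | a — 6 states
  (c | a)+ — 8 states
  c | d — 6 states
  a(c | a)+c(c | d) — 18 states

18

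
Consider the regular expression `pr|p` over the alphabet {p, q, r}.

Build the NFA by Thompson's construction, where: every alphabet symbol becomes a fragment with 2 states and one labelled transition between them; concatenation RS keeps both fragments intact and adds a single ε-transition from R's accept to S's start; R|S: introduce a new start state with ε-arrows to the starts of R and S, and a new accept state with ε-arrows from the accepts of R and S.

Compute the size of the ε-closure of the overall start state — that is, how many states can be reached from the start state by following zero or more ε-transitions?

3

Compute the ε-closure size of each fragment's start state recursively; a symbol fragment's start has no outgoing ε-edge, so its closure is just itself (size 1).
  pr — |closure| equals the left operand's closure size = 1 (its accept is not ε-reachable, so the closure stops there)
  pr|p — |closure| = 1 + 1 + 1 = 3 (the new accept is not ε-reachable since no branch accepts ε)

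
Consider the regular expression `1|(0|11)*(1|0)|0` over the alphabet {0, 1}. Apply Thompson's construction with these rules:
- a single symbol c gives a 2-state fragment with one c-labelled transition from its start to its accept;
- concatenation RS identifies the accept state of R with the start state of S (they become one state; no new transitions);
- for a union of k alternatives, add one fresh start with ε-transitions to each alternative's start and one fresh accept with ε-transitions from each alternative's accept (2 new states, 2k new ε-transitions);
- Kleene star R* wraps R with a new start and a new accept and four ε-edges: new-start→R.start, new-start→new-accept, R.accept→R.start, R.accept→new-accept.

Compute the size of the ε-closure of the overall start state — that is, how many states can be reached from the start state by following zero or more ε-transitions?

10

Compute the ε-closure size of each fragment's start state recursively; a symbol fragment's start has no outgoing ε-edge, so its closure is just itself (size 1).
  11 : same as the first factor's closure: C = 1
  0|11 : C = 1 + 1 + 1 = 3 (the new accept is not ε-reachable since no branch accepts ε)
  (0|11)* : the star's fresh start ε-reaches both the body's start and the fresh accept: C = 2 + 3 = 5
  1|0 : new start ε-reaches every alternative's start; none of them accept ε, so the new accept is not reached: C = 1 + 1 + 1 = 3
  (0|11)*(1|0) : C = 5 + (3−1) = 7 (closure spills across the concat boundary because the left factor accepts ε)
  1|(0|11)*(1|0)|0 : C = 1 + 1 + 7 + 1 = 10 (the new accept is not ε-reachable since no branch accepts ε)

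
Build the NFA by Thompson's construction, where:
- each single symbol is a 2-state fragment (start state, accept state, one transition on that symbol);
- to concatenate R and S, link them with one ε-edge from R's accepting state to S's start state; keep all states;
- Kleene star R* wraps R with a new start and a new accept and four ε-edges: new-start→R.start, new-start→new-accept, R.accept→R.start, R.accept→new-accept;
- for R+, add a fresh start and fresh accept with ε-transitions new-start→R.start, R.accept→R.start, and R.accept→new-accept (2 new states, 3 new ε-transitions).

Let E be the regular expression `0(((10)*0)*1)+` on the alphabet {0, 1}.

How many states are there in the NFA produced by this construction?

Per subexpression:
Each of the 5 symbol leaves contributes a 2-state fragment.
  10 = 4 states
  (10)* = 6 states
  (10)*0 = 8 states
  ((10)*0)* = 10 states
  ((10)*0)*1 = 12 states
  (((10)*0)*1)+ = 14 states
  0(((10)*0)*1)+ = 16 states

16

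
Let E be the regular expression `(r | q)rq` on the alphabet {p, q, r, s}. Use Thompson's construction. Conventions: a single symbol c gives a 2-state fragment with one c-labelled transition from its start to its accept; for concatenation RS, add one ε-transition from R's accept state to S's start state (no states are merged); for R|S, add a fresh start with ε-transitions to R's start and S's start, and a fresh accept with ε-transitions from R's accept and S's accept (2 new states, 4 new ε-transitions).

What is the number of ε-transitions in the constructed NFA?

Recursing over subexpressions:
Each of the 4 symbol leaves contributes 0 ε-transitions.
  r | q → 4 ε-transitions
  (r | q)rq → 6 ε-transitions

6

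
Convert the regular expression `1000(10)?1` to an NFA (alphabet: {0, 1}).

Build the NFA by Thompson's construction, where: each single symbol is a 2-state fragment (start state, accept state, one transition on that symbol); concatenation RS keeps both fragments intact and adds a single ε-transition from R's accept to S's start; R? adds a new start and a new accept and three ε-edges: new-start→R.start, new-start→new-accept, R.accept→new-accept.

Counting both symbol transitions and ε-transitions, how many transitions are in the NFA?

16

Building bottom-up:
Each of the 7 symbol leaves contributes 1 transition (1 symbol, 0 ε).
  10 → 3 transitions (2 symbol, 1 ε)
  (10)? → 6 transitions (2 symbol, 4 ε)
  1000(10)?1 → 16 transitions (7 symbol, 9 ε)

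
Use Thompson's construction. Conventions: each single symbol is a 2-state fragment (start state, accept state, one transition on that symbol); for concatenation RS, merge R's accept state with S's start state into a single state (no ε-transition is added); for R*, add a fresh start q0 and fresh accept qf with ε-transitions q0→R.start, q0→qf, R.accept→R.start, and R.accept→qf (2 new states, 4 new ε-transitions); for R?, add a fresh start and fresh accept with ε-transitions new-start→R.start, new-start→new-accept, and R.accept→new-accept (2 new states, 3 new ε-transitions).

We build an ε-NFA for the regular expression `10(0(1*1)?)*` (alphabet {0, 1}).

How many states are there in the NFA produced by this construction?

12

Recursing over subexpressions:
Each of the 5 symbol leaves contributes a 2-state fragment.
  1* — 4 states
  1*1 — 5 states
  (1*1)? — 7 states
  0(1*1)? — 8 states
  (0(1*1)?)* — 10 states
  10(0(1*1)?)* — 12 states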